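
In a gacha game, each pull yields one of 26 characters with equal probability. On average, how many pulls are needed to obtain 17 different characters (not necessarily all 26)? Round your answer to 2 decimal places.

With k distinct characters already seen, the next new one arrives after an expected 26/(26-k) pulls.
Sum over k = 0,...,16: E = 26/26 + 26/25 + 26/24 + ... + 26/11 + 26/10 = 26.662.

26.66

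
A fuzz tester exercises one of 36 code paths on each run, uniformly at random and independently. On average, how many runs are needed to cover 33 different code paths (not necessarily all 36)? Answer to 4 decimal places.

Going from k to k+1 distinct takes a geometric number of runs with mean 36/(36-k).
Sum over k = 0,...,32: E = 36/36 + 36/35 + 36/34 + ... + 36/5 + 36/4 = 84.28413.

84.2841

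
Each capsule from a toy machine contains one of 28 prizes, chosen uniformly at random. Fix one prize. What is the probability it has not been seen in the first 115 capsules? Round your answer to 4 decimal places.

Each capsule misses the fixed prize with probability (28-1)/28 = 27/28, independently.
P(still missing after 115) = (27/28)^115 = 0.01526.

0.0153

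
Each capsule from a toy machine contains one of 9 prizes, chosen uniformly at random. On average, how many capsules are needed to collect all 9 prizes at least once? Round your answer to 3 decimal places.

Split into phases: going from k distinct to k+1 distinct takes on average 9/(9-k) capsules.
E[T] = 9/9 + 9/8 + 9/7 + ... + 9/2 + 9/1 = 9·H_{9}.
H_{9} = 2.8290, so E[T] = 25.4607.

25.461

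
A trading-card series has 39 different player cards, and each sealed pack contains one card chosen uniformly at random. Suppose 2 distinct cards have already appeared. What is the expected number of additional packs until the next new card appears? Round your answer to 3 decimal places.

1.054

The number of packs until the next new card is geometric with success probability 37/39, so its mean is 39/37.
E = 39/37 = 1.0541.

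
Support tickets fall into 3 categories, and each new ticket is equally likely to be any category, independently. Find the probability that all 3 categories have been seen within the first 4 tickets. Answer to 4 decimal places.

By inclusion–exclusion over which categories are missing,
P(all seen) = Σ_{j=0}^{3} (-1)^j C(3,j)((3-j)/3)^4
= 1.00000 - 0.59259 + 0.03704 - 0.00000
= 0.44444.

0.4444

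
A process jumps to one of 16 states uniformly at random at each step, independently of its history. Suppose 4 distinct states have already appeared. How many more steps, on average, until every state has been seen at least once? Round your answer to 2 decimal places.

49.65

With k distinct states already seen, the next new one takes an expected 16/(16-k) steps.
Sum over k = 4,...,15: E = 16/12 + 16/11 + 16/10 + ... + 16/2 + 16/1 = 49.651.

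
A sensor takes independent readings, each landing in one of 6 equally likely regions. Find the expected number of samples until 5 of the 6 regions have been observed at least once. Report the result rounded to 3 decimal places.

8.700

With k distinct regions already seen, the next new one arrives after an expected 6/(6-k) samples.
Sum over k = 0,...,4: E = 6/6 + 6/5 + 6/4 + 6/3 + 6/2 = 8.7000.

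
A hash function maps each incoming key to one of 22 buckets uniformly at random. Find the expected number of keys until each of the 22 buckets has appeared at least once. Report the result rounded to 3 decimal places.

Split into phases: going from k distinct to k+1 distinct takes on average 22/(22-k) keys.
E[T] = 22/22 + 22/21 + 22/20 + ... + 22/2 + 22/1 = 22·H_{22}.
H_{22} = 3.6908, so E[T] = 81.1979.

81.198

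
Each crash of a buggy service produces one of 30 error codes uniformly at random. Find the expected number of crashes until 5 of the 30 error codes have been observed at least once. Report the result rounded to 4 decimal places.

5.3709

Going from k to k+1 distinct takes a geometric number of crashes with mean 30/(30-k).
Sum over k = 0,...,4: E = 30/30 + 30/29 + 30/28 + 30/27 + 30/26 = 5.37087.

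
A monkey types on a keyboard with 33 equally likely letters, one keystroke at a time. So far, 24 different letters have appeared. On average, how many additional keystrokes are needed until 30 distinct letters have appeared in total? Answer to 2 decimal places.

32.86

The wait to go from k to k+1 distinct letters is geometric with mean 33/(33-k).
Sum over k = 24,...,29: E = 33/9 + 33/8 + 33/7 + 33/6 + 33/5 + 33/4 = 32.856.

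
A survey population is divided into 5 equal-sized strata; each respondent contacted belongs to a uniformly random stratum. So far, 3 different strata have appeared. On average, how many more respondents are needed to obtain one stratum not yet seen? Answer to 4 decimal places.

2.5000

The number of respondents until the next new stratum is geometric with success probability 2/5, so its mean is 5/2.
E = 5/2 = 2.50000.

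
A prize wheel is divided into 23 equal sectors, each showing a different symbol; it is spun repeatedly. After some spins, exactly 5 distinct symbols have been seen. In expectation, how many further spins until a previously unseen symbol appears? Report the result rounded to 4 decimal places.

1.2778

Each spin yields a new symbol with probability (23-5)/23 = 18/23, so the wait is geometric with mean 23/18.
E = 23/18 = 1.27778.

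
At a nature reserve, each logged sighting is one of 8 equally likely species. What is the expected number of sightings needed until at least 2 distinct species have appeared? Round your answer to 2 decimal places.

With k distinct species already seen, the next new one arrives after an expected 8/(8-k) sightings.
Sum over k = 0,...,1: E = 8/8 + 8/7 = 2.143.

2.14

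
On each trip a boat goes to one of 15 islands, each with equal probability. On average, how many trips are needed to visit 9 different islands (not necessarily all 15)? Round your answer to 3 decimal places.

Going from k to k+1 distinct takes a geometric number of trips with mean 15/(15-k).
Sum over k = 0,...,8: E = 15/15 + 15/14 + 15/13 + ... + 15/8 + 15/7 = 13.0234.

13.023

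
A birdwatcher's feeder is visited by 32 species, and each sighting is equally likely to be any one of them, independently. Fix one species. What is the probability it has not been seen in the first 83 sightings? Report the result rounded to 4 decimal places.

On each sighting the fixed species fails to appear with probability 31/32.
P(still missing after 83) = (31/32)^83 = 0.07171.

0.0717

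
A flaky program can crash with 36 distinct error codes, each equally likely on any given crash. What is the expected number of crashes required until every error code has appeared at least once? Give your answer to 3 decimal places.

Split into phases: going from k distinct to k+1 distinct takes on average 36/(36-k) crashes.
E[T] = 36/36 + 36/35 + 36/34 + ... + 36/2 + 36/1 = 36·H_{36}.
H_{36} = 4.1746, so E[T] = 150.2841.

150.284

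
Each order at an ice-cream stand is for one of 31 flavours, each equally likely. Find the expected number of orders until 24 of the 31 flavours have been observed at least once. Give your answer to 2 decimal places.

With k distinct flavours already seen, the next new one arrives after an expected 31/(31-k) orders.
Sum over k = 0,...,23: E = 31/31 + 31/30 + 31/29 + ... + 31/9 + 31/8 = 44.466.

44.47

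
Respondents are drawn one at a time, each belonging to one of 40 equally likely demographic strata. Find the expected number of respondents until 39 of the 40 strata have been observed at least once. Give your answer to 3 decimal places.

131.142

Going from k to k+1 distinct takes a geometric number of respondents with mean 40/(40-k).
Sum over k = 0,...,38: E = 40/40 + 40/39 + 40/38 + ... + 40/3 + 40/2 = 131.1417.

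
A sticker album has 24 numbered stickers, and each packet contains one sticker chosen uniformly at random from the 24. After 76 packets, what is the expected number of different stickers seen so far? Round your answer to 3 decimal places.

23.055

For each sticker, P(seen in 76 packets) = 1 - (23/24)^76 = 0.9606.
By linearity of expectation, E[distinct seen] = 24·(1 - (23/24)^76) = 23.0549.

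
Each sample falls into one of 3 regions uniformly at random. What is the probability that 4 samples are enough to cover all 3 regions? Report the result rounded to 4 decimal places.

0.4444

By inclusion–exclusion over which regions are missing,
P(all seen) = Σ_{j=0}^{3} (-1)^j C(3,j)((3-j)/3)^4
= 1.00000 - 0.59259 + 0.03704 - 0.00000
= 0.44444.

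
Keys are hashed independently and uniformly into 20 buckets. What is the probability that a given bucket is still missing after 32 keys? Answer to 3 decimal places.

Each key misses the fixed bucket with probability (20-1)/20 = 19/20, independently.
P(still missing after 32) = (19/20)^32 = 0.1937.

0.194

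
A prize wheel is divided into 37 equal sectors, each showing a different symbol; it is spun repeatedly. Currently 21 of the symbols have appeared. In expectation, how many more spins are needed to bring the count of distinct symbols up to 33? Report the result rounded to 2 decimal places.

48.00

With k distinct symbols already seen, the next new one takes an expected 37/(37-k) spins.
Sum over k = 21,...,32: E = 37/16 + 37/15 + 37/14 + ... + 37/6 + 37/5 = 48.004.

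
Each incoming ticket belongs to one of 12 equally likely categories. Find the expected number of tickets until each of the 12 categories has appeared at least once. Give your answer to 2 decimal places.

The wait to go from k to k+1 distinct categories is geometric with mean 12/(12-k).
E[T] = 12/12 + 12/11 + 12/10 + ... + 12/2 + 12/1 = 12·H_{12}.
H_{12} = 3.103, so E[T] = 37.239.

37.24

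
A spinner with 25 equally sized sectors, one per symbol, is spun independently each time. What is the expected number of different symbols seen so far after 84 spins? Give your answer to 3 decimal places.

24.190

For each symbol, P(seen in 84 spins) = 1 - (24/25)^84 = 0.9676.
By linearity of expectation, E[distinct seen] = 25·(1 - (24/25)^84) = 24.1896.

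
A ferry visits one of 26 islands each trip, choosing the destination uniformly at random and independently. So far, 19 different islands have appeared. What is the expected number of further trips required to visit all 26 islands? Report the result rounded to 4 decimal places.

67.4143

With k distinct islands already seen, the next new one takes an expected 26/(26-k) trips.
Sum over k = 19,...,25: E = 26/7 + 26/6 + 26/5 + ... + 26/2 + 26/1 = 67.41429.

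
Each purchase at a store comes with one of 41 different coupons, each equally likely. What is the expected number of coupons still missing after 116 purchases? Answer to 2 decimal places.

For each coupon, P(unseen after 116) = (40/41)^116 = 0.057.
By linearity of expectation, E[unseen] = 41·(40/41)^116 = 2.338.

2.34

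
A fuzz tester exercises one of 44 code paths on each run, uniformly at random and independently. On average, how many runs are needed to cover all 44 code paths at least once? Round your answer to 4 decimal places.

Split into phases: going from k distinct to k+1 distinct takes on average 44/(44-k) runs.
E[T] = 44/44 + 44/43 + 44/42 + ... + 44/2 + 44/1 = 44·H_{44}.
H_{44} = 4.37273, so E[T] = 192.39994.

192.3999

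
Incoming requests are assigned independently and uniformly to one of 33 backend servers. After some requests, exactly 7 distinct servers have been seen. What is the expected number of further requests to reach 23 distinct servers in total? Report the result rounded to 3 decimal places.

The wait to go from k to k+1 distinct servers is geometric with mean 33/(33-k).
Sum over k = 7,...,22: E = 33/26 + 33/25 + 33/24 + ... + 33/12 + 33/11 = 30.5399.

30.540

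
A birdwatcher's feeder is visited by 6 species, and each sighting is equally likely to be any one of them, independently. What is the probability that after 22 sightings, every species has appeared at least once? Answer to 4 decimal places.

By inclusion–exclusion over which species are missing,
P(all seen) = Σ_{j=0}^{6} (-1)^j C(6,j)((6-j)/6)^22
= 1.00000 - 0.10868 + 0.00200 - 0.00000 + 0.00000 - 0.00000 + 0.00000
= 0.89332.

0.8933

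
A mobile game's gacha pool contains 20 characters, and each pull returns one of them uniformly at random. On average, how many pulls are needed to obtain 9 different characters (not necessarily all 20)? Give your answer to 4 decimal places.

With k distinct characters already seen, the next new one arrives after an expected 20/(20-k) pulls.
Sum over k = 0,...,8: E = 20/20 + 20/19 + 20/18 + ... + 20/13 + 20/12 = 11.55725.

11.5572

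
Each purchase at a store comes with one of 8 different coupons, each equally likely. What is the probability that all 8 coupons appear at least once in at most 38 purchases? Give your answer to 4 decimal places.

0.9505

Let A_i be the event that coupon i is missing after 38 purchases. By inclusion–exclusion on the A_i,
P(all seen) = Σ_{j=0}^{8} (-1)^j C(8,j)((8-j)/8)^38
= 1.00000 - 0.05005 + 0.00050 - 0.00000 + 0.00000 - 0.00000 + 0.00000 - 0.00000 + 0.00000
= 0.95045.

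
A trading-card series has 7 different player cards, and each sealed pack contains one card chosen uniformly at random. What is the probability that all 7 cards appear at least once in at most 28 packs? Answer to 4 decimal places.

By inclusion–exclusion over which cards are missing,
P(all seen) = Σ_{j=0}^{7} (-1)^j C(7,j)((7-j)/7)^28
= 1.00000 - 0.09345 + 0.00170 - 0.00001 + 0.00000 - 0.00000 + 0.00000 - 0.00000
= 0.90824.

0.9082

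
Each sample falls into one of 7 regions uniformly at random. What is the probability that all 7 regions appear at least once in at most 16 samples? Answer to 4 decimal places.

By inclusion–exclusion over which regions are missing,
P(all seen) = Σ_{j=0}^{7} (-1)^j C(7,j)((7-j)/7)^16
= 1.00000 - 0.59422 + 0.09642 - 0.00452 + 0.00005 - 0.00000 + 0.00000 - 0.00000
= 0.49772.

0.4977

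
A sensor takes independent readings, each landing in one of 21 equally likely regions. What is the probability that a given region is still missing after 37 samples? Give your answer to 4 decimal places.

0.1644

On each sample the fixed region fails to appear with probability 20/21.
P(still missing after 37) = (20/21)^37 = 0.16444.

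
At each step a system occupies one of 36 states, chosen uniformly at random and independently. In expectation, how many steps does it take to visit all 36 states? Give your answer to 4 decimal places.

After k distinct states have appeared, the next step gives a new one with probability (36-k)/36, so the expected wait for the (k+1)-th is 36/(36-k).
E[T] = 36/36 + 36/35 + 36/34 + ... + 36/2 + 36/1 = 36·H_{36}.
H_{36} = 4.17456, so E[T] = 150.28413.

150.2841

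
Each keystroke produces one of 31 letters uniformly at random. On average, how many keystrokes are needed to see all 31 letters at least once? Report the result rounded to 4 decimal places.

After k distinct letters have appeared, the next keystroke gives a new one with probability (31-k)/31, so the expected wait for the (k+1)-th is 31/(31-k).
E[T] = 31/31 + 31/30 + 31/29 + ... + 31/2 + 31/1 = 31·H_{31}.
H_{31} = 4.02725, so E[T] = 124.84460.

124.8446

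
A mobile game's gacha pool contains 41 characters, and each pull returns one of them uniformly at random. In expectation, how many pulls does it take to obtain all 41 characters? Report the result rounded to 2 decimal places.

176.42

Split into phases: going from k distinct to k+1 distinct takes on average 41/(41-k) pulls.
E[T] = 41/41 + 41/40 + 41/39 + ... + 41/2 + 41/1 = 41·H_{41}.
H_{41} = 4.303, so E[T] = 176.420.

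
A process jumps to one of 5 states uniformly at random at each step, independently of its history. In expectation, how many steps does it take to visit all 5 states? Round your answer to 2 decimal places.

The wait to go from k to k+1 distinct states is geometric with mean 5/(5-k).
E[T] = 5/5 + 5/4 + 5/3 + 5/2 + 5/1 = 5·H_{5}.
H_{5} = 2.283, so E[T] = 11.417.

11.42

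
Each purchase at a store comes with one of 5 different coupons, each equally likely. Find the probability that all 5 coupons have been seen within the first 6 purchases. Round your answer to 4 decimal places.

0.1152

By inclusion–exclusion over which coupons are missing,
P(all seen) = Σ_{j=0}^{5} (-1)^j C(5,j)((5-j)/5)^6
= 1.00000 - 1.31072 + 0.46656 - 0.04096 + 0.00032 - 0.00000
= 0.11520.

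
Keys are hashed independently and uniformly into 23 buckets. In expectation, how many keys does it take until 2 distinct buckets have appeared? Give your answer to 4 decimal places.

With k distinct buckets already seen, the next new one arrives after an expected 23/(23-k) keys.
Sum over k = 0,...,1: E = 23/23 + 23/22 = 2.04545.

2.0455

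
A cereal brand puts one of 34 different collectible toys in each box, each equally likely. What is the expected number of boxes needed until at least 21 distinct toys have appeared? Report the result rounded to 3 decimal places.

31.895

With k distinct toys already seen, the next new one arrives after an expected 34/(34-k) boxes.
Sum over k = 0,...,20: E = 34/34 + 34/33 + 34/32 + ... + 34/15 + 34/14 = 31.8946.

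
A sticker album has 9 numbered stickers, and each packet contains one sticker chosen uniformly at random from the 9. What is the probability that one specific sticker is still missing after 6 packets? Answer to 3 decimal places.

0.493

On each packet the fixed sticker fails to appear with probability 8/9.
P(still missing after 6) = (8/9)^6 = 0.4933.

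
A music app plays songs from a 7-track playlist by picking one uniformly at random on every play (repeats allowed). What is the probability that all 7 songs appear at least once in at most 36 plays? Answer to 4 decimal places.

By inclusion–exclusion over which songs are missing,
P(all seen) = Σ_{j=0}^{7} (-1)^j C(7,j)((7-j)/7)^36
= 1.00000 - 0.02723 + 0.00012 - 0.00000 + 0.00000 - 0.00000 + 0.00000 - 0.00000
= 0.97289.

0.9729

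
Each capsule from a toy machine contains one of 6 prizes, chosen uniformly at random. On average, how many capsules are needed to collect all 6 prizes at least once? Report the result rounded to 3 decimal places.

Split into phases: going from k distinct to k+1 distinct takes on average 6/(6-k) capsules.
E[T] = 6/6 + 6/5 + 6/4 + 6/3 + 6/2 + 6/1 = 6·H_{6}.
H_{6} = 2.4500, so E[T] = 14.7000.

14.700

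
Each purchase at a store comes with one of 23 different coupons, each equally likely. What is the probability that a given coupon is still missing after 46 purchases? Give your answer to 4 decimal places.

On each purchase the fixed coupon fails to appear with probability 22/23.
P(still missing after 46) = (22/23)^46 = 0.12941.

0.1294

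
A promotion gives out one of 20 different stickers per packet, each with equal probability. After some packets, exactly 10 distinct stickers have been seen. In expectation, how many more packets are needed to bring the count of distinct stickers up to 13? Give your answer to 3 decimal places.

The wait to go from k to k+1 distinct stickers is geometric with mean 20/(20-k).
Sum over k = 10,...,12: E = 20/10 + 20/9 + 20/8 = 6.7222.

6.722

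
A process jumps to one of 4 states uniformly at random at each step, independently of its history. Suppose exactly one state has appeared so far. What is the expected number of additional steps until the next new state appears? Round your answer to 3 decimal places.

1.333

The number of steps until the next new state is geometric with success probability 3/4, so its mean is 4/3.
E = 4/3 = 1.3333.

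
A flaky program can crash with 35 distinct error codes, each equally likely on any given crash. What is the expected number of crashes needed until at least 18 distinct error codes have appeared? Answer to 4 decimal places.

With k distinct error codes already seen, the next new one arrives after an expected 35/(35-k) crashes.
Sum over k = 0,...,17: E = 35/35 + 35/34 + 35/33 + ... + 35/19 + 35/18 = 24.75301.

24.7530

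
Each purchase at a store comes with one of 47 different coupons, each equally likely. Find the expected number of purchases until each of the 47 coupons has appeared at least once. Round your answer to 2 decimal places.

208.58

The wait to go from k to k+1 distinct coupons is geometric with mean 47/(47-k).
E[T] = 47/47 + 47/46 + 47/45 + ... + 47/2 + 47/1 = 47·H_{47}.
H_{47} = 4.438, so E[T] = 208.584.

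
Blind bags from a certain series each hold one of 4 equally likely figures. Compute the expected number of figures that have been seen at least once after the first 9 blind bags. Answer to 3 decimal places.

3.700

For each figure, P(seen in 9 blind bags) = 1 - (3/4)^9 = 0.9249.
By linearity of expectation, E[distinct seen] = 4·(1 - (3/4)^9) = 3.6997.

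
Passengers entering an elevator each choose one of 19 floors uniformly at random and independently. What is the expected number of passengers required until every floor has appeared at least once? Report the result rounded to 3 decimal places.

67.407

Split into phases: going from k distinct to k+1 distinct takes on average 19/(19-k) passengers.
E[T] = 19/19 + 19/18 + 19/17 + ... + 19/2 + 19/1 = 19·H_{19}.
H_{19} = 3.5477, so E[T] = 67.4071.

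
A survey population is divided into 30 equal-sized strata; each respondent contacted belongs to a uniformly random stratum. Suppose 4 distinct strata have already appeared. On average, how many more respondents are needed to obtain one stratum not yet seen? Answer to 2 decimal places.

1.15

The number of respondents until the next new stratum is geometric with success probability 26/30, so its mean is 30/26.
E = 30/26 = 1.154.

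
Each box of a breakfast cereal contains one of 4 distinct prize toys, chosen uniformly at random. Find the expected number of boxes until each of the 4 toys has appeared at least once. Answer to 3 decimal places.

8.333

The wait to go from k to k+1 distinct toys is geometric with mean 4/(4-k).
E[T] = 4/4 + 4/3 + 4/2 + 4/1 = 4·H_{4}.
H_{4} = 2.0833, so E[T] = 8.3333.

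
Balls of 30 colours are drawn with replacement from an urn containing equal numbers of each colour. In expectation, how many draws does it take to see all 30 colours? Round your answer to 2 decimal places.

The wait to go from k to k+1 distinct colours is geometric with mean 30/(30-k).
E[T] = 30/30 + 30/29 + 30/28 + ... + 30/2 + 30/1 = 30·H_{30}.
H_{30} = 3.995, so E[T] = 119.850.

119.85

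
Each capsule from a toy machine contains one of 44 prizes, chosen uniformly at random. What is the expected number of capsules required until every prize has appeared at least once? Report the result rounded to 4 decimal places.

After k distinct prizes have appeared, the next capsule gives a new one with probability (44-k)/44, so the expected wait for the (k+1)-th is 44/(44-k).
E[T] = 44/44 + 44/43 + 44/42 + ... + 44/2 + 44/1 = 44·H_{44}.
H_{44} = 4.37273, so E[T] = 192.39994.

192.3999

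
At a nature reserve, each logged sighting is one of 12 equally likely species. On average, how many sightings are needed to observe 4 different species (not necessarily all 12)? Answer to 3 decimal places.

Going from k to k+1 distinct takes a geometric number of sightings with mean 12/(12-k).
Sum over k = 0,...,3: E = 12/12 + 12/11 + 12/10 + 12/9 = 4.6242.

4.624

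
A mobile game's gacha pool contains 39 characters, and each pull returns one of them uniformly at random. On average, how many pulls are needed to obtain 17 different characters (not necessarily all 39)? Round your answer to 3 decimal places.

Going from k to k+1 distinct takes a geometric number of pulls with mean 39/(39-k).
Sum over k = 0,...,16: E = 39/39 + 39/38 + 39/37 + ... + 39/24 + 39/23 = 21.9465.

21.946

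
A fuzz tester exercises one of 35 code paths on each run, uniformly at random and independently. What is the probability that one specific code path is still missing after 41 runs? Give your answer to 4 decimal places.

0.3047

Each run misses the fixed code path with probability (35-1)/35 = 34/35, independently.
P(still missing after 41) = (34/35)^41 = 0.30468.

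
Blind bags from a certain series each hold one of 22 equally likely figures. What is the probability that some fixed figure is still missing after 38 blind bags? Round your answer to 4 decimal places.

0.1707

Each blind bag misses the fixed figure with probability (22-1)/22 = 21/22, independently.
P(still missing after 38) = (21/22)^38 = 0.17071.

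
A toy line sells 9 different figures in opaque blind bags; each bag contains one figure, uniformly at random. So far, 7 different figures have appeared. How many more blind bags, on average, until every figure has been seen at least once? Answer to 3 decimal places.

The wait to go from k to k+1 distinct figures is geometric with mean 9/(9-k).
Sum over k = 7,...,8: E = 9/2 + 9/1 = 13.5000.

13.500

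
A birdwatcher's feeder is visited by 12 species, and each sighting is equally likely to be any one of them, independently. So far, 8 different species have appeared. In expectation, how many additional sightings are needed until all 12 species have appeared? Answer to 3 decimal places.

With k distinct species already seen, the next new one takes an expected 12/(12-k) sightings.
Sum over k = 8,...,11: E = 12/4 + 12/3 + 12/2 + 12/1 = 25.0000.

25.000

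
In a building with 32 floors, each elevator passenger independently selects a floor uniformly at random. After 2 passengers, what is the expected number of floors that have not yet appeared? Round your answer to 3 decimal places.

30.031

For each floor, P(unseen after 2) = (31/32)^2 = 0.9385.
By linearity of expectation, E[unseen] = 32·(31/32)^2 = 30.0313.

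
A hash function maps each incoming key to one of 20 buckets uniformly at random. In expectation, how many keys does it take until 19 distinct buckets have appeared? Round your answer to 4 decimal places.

51.9548

Going from k to k+1 distinct takes a geometric number of keys with mean 20/(20-k).
Sum over k = 0,...,18: E = 20/20 + 20/19 + 20/18 + ... + 20/3 + 20/2 = 51.95479.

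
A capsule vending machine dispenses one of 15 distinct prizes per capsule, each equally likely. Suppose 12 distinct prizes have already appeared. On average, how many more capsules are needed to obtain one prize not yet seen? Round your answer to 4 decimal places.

The number of capsules until the next new prize is geometric with success probability 3/15, so its mean is 15/3.
E = 15/3 = 5.00000.

5.0000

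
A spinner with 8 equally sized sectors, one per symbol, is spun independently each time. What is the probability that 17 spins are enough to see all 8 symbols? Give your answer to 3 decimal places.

0.366

By inclusion–exclusion over which symbols are missing,
P(all seen) = Σ_{j=0}^{8} (-1)^j C(8,j)((8-j)/8)^17
= 1.0000 - 0.8265 + 0.2105 - 0.0190 + 0.0005 - 0.0000 + 0.0000 - 0.0000 + 0.0000
= 0.3656.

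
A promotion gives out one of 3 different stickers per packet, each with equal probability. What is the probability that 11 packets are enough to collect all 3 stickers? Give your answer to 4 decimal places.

0.9653

By inclusion–exclusion over which stickers are missing,
P(all seen) = Σ_{j=0}^{3} (-1)^j C(3,j)((3-j)/3)^11
= 1.00000 - 0.03468 + 0.00002 - 0.00000
= 0.96533.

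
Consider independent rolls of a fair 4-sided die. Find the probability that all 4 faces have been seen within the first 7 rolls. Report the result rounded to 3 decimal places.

Let A_i be the event that face i is missing after 7 rolls. By inclusion–exclusion on the A_i,
P(all seen) = Σ_{j=0}^{4} (-1)^j C(4,j)((4-j)/4)^7
= 1.0000 - 0.5339 + 0.0469 - 0.0002 + 0.0000
= 0.5127.

0.513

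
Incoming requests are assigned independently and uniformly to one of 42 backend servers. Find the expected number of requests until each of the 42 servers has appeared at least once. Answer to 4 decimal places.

181.7232

The wait to go from k to k+1 distinct servers is geometric with mean 42/(42-k).
E[T] = 42/42 + 42/41 + 42/40 + ... + 42/2 + 42/1 = 42·H_{42}.
H_{42} = 4.32674, so E[T] = 181.72320.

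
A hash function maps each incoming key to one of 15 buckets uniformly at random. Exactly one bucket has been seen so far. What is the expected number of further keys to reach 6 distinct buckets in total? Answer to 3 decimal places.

With k distinct buckets already seen, the next new one takes an expected 15/(15-k) keys.
Sum over k = 1,...,5: E = 15/14 + 15/13 + 15/12 + 15/11 + 15/10 = 6.3389.

6.339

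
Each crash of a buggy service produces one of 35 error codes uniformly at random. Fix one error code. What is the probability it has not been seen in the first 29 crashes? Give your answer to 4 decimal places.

On each crash the fixed error code fails to appear with probability 34/35.
P(still missing after 29) = (34/35)^29 = 0.43143.

0.4314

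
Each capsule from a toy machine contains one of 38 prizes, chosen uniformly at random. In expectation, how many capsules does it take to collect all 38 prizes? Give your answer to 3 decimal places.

160.660

After k distinct prizes have appeared, the next capsule gives a new one with probability (38-k)/38, so the expected wait for the (k+1)-th is 38/(38-k).
E[T] = 38/38 + 38/37 + 38/36 + ... + 38/2 + 38/1 = 38·H_{38}.
H_{38} = 4.2279, so E[T] = 160.6603.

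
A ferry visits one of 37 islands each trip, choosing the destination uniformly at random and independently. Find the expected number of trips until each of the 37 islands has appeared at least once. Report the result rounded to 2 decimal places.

The wait to go from k to k+1 distinct islands is geometric with mean 37/(37-k).
E[T] = 37/37 + 37/36 + 37/35 + ... + 37/2 + 37/1 = 37·H_{37}.
H_{37} = 4.202, so E[T] = 155.459.

155.46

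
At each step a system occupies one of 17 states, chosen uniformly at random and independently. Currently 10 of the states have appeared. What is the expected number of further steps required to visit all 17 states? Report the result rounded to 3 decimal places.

With k distinct states already seen, the next new one takes an expected 17/(17-k) steps.
Sum over k = 10,...,16: E = 17/7 + 17/6 + 17/5 + ... + 17/2 + 17/1 = 44.0786.

44.079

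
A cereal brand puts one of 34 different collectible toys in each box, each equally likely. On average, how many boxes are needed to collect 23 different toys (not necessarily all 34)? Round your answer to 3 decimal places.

37.343

With k distinct toys already seen, the next new one arrives after an expected 34/(34-k) boxes.
Sum over k = 0,...,22: E = 34/34 + 34/33 + 34/32 + ... + 34/13 + 34/12 = 37.3433.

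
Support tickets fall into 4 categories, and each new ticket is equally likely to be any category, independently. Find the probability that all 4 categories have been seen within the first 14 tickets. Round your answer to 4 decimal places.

By inclusion–exclusion over which categories are missing,
P(all seen) = Σ_{j=0}^{4} (-1)^j C(4,j)((4-j)/4)^14
= 1.00000 - 0.07127 + 0.00037 - 0.00000 + 0.00000
= 0.92909.

0.9291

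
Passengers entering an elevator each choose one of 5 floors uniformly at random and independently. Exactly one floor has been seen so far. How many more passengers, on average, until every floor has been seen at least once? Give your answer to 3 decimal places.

10.417

The wait to go from k to k+1 distinct floors is geometric with mean 5/(5-k).
Sum over k = 1,...,4: E = 5/4 + 5/3 + 5/2 + 5/1 = 10.4167.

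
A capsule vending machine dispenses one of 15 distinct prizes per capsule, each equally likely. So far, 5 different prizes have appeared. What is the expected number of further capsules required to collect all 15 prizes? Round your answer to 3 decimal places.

43.935

With k distinct prizes already seen, the next new one takes an expected 15/(15-k) capsules.
Sum over k = 5,...,14: E = 15/10 + 15/9 + 15/8 + ... + 15/2 + 15/1 = 43.9345.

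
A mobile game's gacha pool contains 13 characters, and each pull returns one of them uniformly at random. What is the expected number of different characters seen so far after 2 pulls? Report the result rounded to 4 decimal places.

1.9231

For each character, P(seen in 2 pulls) = 1 - (12/13)^2 = 0.14793.
By linearity of expectation, E[distinct seen] = 13·(1 - (12/13)^2) = 1.92308.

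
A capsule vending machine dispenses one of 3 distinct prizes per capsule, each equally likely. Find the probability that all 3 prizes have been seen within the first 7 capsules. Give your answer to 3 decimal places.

0.826

By inclusion–exclusion over which prizes are missing,
P(all seen) = Σ_{j=0}^{3} (-1)^j C(3,j)((3-j)/3)^7
= 1.0000 - 0.1756 + 0.0014 - 0.0000
= 0.8258.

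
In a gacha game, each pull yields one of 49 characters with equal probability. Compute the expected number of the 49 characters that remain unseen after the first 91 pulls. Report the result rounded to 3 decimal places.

For each character, P(unseen after 91) = (48/49)^91 = 0.1531.
By linearity of expectation, E[unseen] = 49·(48/49)^91 = 7.5042.

7.504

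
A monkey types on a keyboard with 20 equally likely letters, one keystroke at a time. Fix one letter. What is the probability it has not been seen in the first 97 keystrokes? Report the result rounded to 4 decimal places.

0.0069

On each keystroke the fixed letter fails to appear with probability 19/20.
P(still missing after 97) = (19/20)^97 = 0.00691.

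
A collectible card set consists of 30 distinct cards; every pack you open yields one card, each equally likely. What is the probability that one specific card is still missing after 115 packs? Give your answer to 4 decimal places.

0.0203

On each pack the fixed card fails to appear with probability 29/30.
P(still missing after 115) = (29/30)^115 = 0.02027.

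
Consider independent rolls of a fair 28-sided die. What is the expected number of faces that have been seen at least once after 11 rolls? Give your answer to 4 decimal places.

9.2319

For each face, P(seen in 11 rolls) = 1 - (27/28)^11 = 0.32971.
By linearity of expectation, E[distinct seen] = 28·(1 - (27/28)^11) = 9.23187.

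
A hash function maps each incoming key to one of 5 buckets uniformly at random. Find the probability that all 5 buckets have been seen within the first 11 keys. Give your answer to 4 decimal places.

Let A_i be the event that bucket i is missing after 11 keys. By inclusion–exclusion on the A_i,
P(all seen) = Σ_{j=0}^{5} (-1)^j C(5,j)((5-j)/5)^11
= 1.00000 - 0.42950 + 0.03628 - 0.00042 + 0.00000 - 0.00000
= 0.60636.

0.6064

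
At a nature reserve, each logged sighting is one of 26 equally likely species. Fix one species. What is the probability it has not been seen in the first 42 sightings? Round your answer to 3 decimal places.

0.193

Each sighting misses the fixed species with probability (26-1)/26 = 25/26, independently.
P(still missing after 42) = (25/26)^42 = 0.1926.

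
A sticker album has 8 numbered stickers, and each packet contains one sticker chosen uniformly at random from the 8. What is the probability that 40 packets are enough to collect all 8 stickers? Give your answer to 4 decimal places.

0.9620

Let A_i be the event that sticker i is missing after 40 packets. By inclusion–exclusion on the A_i,
P(all seen) = Σ_{j=0}^{8} (-1)^j C(8,j)((8-j)/8)^40
= 1.00000 - 0.03832 + 0.00028 - 0.00000 + 0.00000 - 0.00000 + 0.00000 - 0.00000 + 0.00000
= 0.96196.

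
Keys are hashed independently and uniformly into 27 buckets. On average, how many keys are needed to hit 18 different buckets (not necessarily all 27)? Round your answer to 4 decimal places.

28.6872

Going from k to k+1 distinct takes a geometric number of keys with mean 27/(27-k).
Sum over k = 0,...,17: E = 27/27 + 27/26 + 27/25 + ... + 27/11 + 27/10 = 28.68719.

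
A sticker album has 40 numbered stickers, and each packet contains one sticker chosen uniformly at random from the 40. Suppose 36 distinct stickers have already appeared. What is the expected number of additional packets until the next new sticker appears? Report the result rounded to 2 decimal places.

Each packet yields a new sticker with probability (40-36)/40 = 4/40, so the wait is geometric with mean 40/4.
E = 40/4 = 10.000.

10.00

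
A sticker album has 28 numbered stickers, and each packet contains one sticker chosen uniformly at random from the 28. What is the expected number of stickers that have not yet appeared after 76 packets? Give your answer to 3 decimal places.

For each sticker, P(unseen after 76) = (27/28)^76 = 0.0630.
By linearity of expectation, E[unseen] = 28·(27/28)^76 = 1.7652.

1.765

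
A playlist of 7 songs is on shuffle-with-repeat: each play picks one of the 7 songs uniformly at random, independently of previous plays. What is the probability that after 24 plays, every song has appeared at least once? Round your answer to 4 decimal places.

Let A_i be the event that song i is missing after 24 plays. By inclusion–exclusion on the A_i,
P(all seen) = Σ_{j=0}^{7} (-1)^j C(7,j)((7-j)/7)^24
= 1.00000 - 0.17313 + 0.00653 - 0.00005 + 0.00000 - 0.00000 + 0.00000 - 0.00000
= 0.83335.

0.8334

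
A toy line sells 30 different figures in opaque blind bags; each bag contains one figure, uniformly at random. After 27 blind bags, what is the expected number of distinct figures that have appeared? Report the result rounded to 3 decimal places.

For each figure, P(seen in 27 blind bags) = 1 - (29/30)^27 = 0.5996.
By linearity of expectation, E[distinct seen] = 30·(1 - (29/30)^27) = 17.9886.

17.989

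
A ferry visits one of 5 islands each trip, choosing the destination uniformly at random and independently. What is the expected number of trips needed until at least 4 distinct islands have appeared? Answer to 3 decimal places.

6.417

With k distinct islands already seen, the next new one arrives after an expected 5/(5-k) trips.
Sum over k = 0,...,3: E = 5/5 + 5/4 + 5/3 + 5/2 = 6.4167.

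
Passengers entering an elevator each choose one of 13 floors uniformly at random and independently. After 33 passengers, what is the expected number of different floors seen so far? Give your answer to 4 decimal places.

12.0736

For each floor, P(seen in 33 passengers) = 1 - (12/13)^33 = 0.92874.
By linearity of expectation, E[distinct seen] = 13·(1 - (12/13)^33) = 12.07361.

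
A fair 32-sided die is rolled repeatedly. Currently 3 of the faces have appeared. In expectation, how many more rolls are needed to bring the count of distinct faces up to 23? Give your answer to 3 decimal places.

The wait to go from k to k+1 distinct faces is geometric with mean 32/(32-k).
Sum over k = 3,...,22: E = 32/29 + 32/28 + 32/27 + ... + 32/11 + 32/10 = 36.2459.

36.246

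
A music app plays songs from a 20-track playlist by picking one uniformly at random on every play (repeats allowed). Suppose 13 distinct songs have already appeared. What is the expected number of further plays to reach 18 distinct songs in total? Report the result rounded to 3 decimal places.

With k distinct songs already seen, the next new one takes an expected 20/(20-k) plays.
Sum over k = 13,...,17: E = 20/7 + 20/6 + 20/5 + 20/4 + 20/3 = 21.8571.

21.857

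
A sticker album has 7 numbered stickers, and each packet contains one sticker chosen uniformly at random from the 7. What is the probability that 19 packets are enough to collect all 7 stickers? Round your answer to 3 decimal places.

0.660

By inclusion–exclusion over which stickers are missing,
P(all seen) = Σ_{j=0}^{7} (-1)^j C(7,j)((7-j)/7)^19
= 1.0000 - 0.3742 + 0.0351 - 0.0008 + 0.0000 - 0.0000 + 0.0000 - 0.0000
= 0.6601.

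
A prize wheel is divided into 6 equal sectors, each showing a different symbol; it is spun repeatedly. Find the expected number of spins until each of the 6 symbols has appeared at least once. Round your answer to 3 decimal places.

The wait to go from k to k+1 distinct symbols is geometric with mean 6/(6-k).
E[T] = 6/6 + 6/5 + 6/4 + 6/3 + 6/2 + 6/1 = 6·H_{6}.
H_{6} = 2.4500, so E[T] = 14.7000.

14.700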